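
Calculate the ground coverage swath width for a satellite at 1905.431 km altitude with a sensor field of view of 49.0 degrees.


FOV = 49.0 deg = 0.8552113 rad
swath = 2 * alt * tan(FOV/2) = 2 * 1905.431 * tan(0.4276057)
swath = 2 * 1905.431 * 0.4557263
swath = 1736.7099 km

1736.7099 km


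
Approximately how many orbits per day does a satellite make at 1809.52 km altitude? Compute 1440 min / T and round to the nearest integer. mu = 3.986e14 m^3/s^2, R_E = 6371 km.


r = 8.18052e+06 m
T = 2*pi*sqrt(r^3/mu) = 7363.4711 s = 122.7245 min
revs/day = 1440 / 122.7245 = 11.7336
Rounded: 12 revolutions per day

12 revolutions per day


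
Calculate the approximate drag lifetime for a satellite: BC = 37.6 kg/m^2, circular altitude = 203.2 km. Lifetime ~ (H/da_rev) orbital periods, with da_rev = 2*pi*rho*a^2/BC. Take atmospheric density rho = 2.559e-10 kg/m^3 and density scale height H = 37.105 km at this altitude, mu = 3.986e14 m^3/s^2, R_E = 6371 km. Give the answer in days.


a = R_E + alt = 6574.2000 km = 6.5742e+06 m
da_rev = 2*pi*rho*a^2/BC = 2*pi*2.559e-10*(6.5742e+06)^2/37.6 = 1848.196457 m per revolution
N = H/da_rev = 37105.0000 m / 1848.196457 m = 20.0763 revolutions
P = 2*pi*sqrt(a^3/mu) = 5304.8803 s
lifetime = N*P = 20.0763 * 5304.8803 = 106502.5219 s = 1.2327 days

1.2327 days


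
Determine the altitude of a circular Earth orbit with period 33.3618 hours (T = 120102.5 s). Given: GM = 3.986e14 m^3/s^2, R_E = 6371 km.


T = 120102.5 s
r = (mu*T^2/(4*pi^2))^(1/3) = (3.986e14 * 120102.5^2 / (4*pi^2))^(1/3)
r = 5.2613099e+07 m = 52613.0991 km
alt = r - R_E = 52613.0991 - 6371 = 46242.0991 km

46242.0991 km


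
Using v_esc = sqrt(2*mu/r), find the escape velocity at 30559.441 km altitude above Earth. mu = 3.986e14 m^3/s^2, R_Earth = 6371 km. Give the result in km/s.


r = 6371.0 + 30559.441 = 36930.4410 km = 3.6930441e+07 m
v_esc = sqrt(2*mu/r) = sqrt(2*3.986e14 / 3.6930441e+07)
v_esc = 4646.1304 m/s = 4.6461 km/s

4.6461 km/s


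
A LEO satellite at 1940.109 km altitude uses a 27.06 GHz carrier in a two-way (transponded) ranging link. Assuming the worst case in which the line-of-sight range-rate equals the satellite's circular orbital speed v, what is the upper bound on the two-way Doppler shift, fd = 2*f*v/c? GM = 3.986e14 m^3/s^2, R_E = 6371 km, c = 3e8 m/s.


r = 8.311109e+06 m
v = sqrt(mu/r) = 6925.3090 m/s (worst-case radial velocity)
f = 27.06 GHz = 2.706e+10 Hz
fd = 2*f*v/c = 2*2.706e+10*6925.3090/3.0e+08
fd = 1.2493257e+06 Hz

1.2493e+06 Hz


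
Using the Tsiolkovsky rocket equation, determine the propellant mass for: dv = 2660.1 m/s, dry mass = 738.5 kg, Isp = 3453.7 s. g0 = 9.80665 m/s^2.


ve = Isp * g0 = 3453.7 * 9.80665 = 33869.227105 m/s
mass ratio = exp(dv/ve) = exp(2660.1/33869.227105) = 1.08170697
m_prop = m_dry * (mr - 1) = 738.5 * (1.08170697 - 1)
m_prop = 60.3406 kg

60.3406 kg


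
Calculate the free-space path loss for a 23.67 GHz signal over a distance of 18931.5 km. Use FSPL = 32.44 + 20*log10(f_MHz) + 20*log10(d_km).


f = 23.67 GHz = 23670.0000 MHz
d = 18931.5 km
FSPL = 32.44 + 20*log10(23670.0000) + 20*log10(18931.5)
FSPL = 32.44 + 87.4840 + 85.5437
FSPL = 205.4677 dB

205.4677 dB


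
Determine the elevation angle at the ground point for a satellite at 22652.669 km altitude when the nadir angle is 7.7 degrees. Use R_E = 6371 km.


r = R_E + alt = 29023.6690 km
Law of sines in the satellite / Earth-center / ground-point triangle:
  sin(nadir)/R_E = sin(90 + el)/r  =>  cos(el) = (r/R_E)*sin(nadir)
cos(el) = (29023.6690 / 6371.0000) * sin(7.7 deg) = 0.6103862
el = arccos(0.6103862) = 52.3826 deg
(Earth-central angle = 90 - nadir - el = 29.9174 deg)

52.3826 degrees


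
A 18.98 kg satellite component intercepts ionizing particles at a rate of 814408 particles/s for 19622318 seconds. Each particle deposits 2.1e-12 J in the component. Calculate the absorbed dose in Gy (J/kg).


Total energy deposited = rate * time * E_per
  = 814408 * 19622318 * 2.1e-12 = 33.5592 J
Dose = E_total / mass = 33.5592 / 18.98
Dose = 1.7681 Gy

1.7681 Gy


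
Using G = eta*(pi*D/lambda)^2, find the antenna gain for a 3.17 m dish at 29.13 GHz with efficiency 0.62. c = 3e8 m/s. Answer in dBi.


lambda = c/f = 3e8 / 2.913e+10 = 0.01029866 m
G = eta*(pi*D/lambda)^2 = 0.62*(pi*3.17/0.01029866)^2
G = 579760.2280 (linear)
G = 10*log10(579760.2280) = 57.6325 dBi

57.6325 dBi


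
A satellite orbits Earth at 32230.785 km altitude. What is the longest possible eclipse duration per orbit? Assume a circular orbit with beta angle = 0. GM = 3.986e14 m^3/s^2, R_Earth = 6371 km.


r = 38601.7850 km
T = 1257.9722 min
Eclipse fraction = arcsin(R_E/r)/pi = arcsin(6371.0000/38601.7850)/pi
= arcsin(0.1650442)/pi = 0.05277667
Eclipse duration = 0.05277667 * 1257.9722 = 66.3916 min

66.3916 minutes


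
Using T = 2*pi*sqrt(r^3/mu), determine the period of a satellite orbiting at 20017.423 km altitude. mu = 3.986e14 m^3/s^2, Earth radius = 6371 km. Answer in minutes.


r = 26388.4230 km = 2.6388423e+07 m
T = 2*pi*sqrt(r^3/mu) = 2*pi*sqrt(1.8375548e+22 / 3.986e14)
T = 42661.0339 s = 711.0172 min

711.0172 minutes


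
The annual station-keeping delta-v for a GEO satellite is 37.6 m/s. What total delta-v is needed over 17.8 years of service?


dV = rate * years = 37.6 * 17.8
dV = 669.2800 m/s

669.2800 m/s


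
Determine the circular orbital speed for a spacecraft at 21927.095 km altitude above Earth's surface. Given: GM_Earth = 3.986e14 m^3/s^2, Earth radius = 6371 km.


r = R_E + alt = 6371.0 + 21927.095 = 28298.0950 km = 2.8298095e+07 m
v = sqrt(mu/r) = sqrt(3.986e14 / 2.8298095e+07) = 3753.0992 m/s = 3.7531 km/s

3.7531 km/s


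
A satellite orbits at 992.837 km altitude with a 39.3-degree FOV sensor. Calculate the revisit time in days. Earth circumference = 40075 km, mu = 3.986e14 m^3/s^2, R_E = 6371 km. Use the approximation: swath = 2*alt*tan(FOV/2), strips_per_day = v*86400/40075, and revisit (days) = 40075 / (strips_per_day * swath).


swath = 2*992.837*tan(0.3429572) = 709.0199 km
v = sqrt(mu/r) = 7357.2678 m/s = 7.3573 km/s
strips/day = v*86400/40075 = 7.3573*86400/40075 = 15.8620
coverage/day = strips * swath = 15.8620 * 709.0199 = 11246.4427 km
revisit = 40075 / 11246.4427 = 3.5633 days

3.5633 days


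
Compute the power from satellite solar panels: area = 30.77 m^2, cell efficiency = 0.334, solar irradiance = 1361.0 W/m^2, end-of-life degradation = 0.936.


P = area * eta * S * degradation
P = 30.77 * 0.334 * 1361.0 * 0.936
P = 13092.0585 W

13092.0585 W


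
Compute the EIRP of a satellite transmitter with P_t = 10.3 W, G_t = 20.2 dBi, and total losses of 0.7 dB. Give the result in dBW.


Pt = 10.3 W = 10.1284 dBW
EIRP = Pt_dBW + Gt - losses = 10.1284 + 20.2 - 0.7 = 29.6284 dBW

29.6284 dBW


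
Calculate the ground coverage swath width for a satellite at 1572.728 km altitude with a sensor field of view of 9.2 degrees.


FOV = 9.2 deg = 0.1605703 rad
swath = 2 * alt * tan(FOV/2) = 2 * 1572.728 * tan(0.08028515)
swath = 2 * 1572.728 * 0.08045809
swath = 253.0774 km

253.0774 km


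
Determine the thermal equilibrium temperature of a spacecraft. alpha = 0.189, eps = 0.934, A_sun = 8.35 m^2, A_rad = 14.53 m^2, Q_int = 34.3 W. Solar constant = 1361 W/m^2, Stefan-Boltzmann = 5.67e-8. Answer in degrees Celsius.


Numerator = alpha*S*A_sun + Q_int = 0.189*1361*8.35 + 34.3 = 2182.1622 W
Denominator = eps*sigma*A_rad = 0.934*5.67e-8*14.53 = 7.6947683e-07 W/K^4
T^4 = 2.8359036e+09 K^4
T = 230.7666 K = -42.3834 C

-42.3834 degrees Celsius


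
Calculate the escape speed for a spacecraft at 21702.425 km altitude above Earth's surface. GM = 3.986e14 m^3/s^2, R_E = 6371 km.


r = 6371.0 + 21702.425 = 28073.4250 km = 2.8073425e+07 m
v_esc = sqrt(2*mu/r) = sqrt(2*3.986e14 / 2.8073425e+07)
v_esc = 5328.8801 m/s = 5.3289 km/s

5.3289 km/s


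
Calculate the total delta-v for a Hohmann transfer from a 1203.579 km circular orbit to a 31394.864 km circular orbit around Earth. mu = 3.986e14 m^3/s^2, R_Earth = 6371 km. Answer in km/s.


r1 = 7574.5790 km = 7.574579e+06 m
r2 = 37765.8640 km = 3.7765864e+07 m
dv1 = sqrt(mu/r1)*(sqrt(2*r2/(r1+r2)) - 1) = 2108.7203 m/s
dv2 = sqrt(mu/r2)*(1 - sqrt(2*r1/(r1+r2))) = 1370.8791 m/s
total dv = |dv1| + |dv2| = 2108.7203 + 1370.8791 = 3479.5994 m/s = 3.4796 km/s

3.4796 km/s


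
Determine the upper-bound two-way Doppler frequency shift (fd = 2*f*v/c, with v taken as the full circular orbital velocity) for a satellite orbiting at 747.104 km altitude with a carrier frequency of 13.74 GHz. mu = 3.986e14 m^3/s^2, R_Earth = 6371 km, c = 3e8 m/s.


r = 7.118104e+06 m
v = sqrt(mu/r) = 7483.1850 m/s (worst-case radial velocity)
f = 13.74 GHz = 1.374e+10 Hz
fd = 2*f*v/c = 2*1.374e+10*7483.1850/3.0e+08
fd = 685459.7470 Hz

685459.7470 Hz


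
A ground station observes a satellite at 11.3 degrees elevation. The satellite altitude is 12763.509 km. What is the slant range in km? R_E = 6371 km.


h = 12763.509 km, el = 11.3 deg
d = -R_E*sin(el) + sqrt((R_E*sin(el))^2 + 2*R_E*h + h^2)
d = -6371.0000*sin(0.1972222) + sqrt((6371.0000*0.1959461)^2 + 2*6371.0000*12763.509 + 12763.509^2)
d = 16837.4843 km

16837.4843 km


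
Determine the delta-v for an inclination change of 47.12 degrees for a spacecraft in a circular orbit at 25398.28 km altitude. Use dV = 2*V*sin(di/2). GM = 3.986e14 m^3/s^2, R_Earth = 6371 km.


r = 31769.2800 km = 3.176928e+07 m
V = sqrt(mu/r) = 3542.1338 m/s
di = 47.12 deg = 0.8223991 rad
dV = 2*V*sin(di/2) = 2*3542.1338*sin(0.4111996)
dV = 2831.6469 m/s = 2.8316 km/s

2.8316 km/s


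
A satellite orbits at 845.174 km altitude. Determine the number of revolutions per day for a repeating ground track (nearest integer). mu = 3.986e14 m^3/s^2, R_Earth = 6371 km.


r = 7.216174e+06 m
T = 2*pi*sqrt(r^3/mu) = 6100.5883 s = 101.6765 min
revs/day = 1440 / 101.6765 = 14.1626
Rounded: 14 revolutions per day

14 revolutions per day


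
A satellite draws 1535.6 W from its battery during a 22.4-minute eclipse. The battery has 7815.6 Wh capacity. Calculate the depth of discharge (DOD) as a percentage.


E_used = P * t / 60 = 1535.6 * 22.4 / 60 = 573.2907 Wh
DOD = E_used / E_total * 100 = 573.2907 / 7815.6 * 100
DOD = 7.3352 %

7.3352 %


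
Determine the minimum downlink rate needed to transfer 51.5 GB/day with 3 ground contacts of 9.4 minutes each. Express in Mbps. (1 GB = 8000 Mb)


total contact time = 3 * 9.4 * 60 = 1692.0000 s
data = 51.5 GB = 412000.0000 Mb
rate = 412000.0000 / 1692.0000 = 243.4988 Mbps

243.4988 Mbps


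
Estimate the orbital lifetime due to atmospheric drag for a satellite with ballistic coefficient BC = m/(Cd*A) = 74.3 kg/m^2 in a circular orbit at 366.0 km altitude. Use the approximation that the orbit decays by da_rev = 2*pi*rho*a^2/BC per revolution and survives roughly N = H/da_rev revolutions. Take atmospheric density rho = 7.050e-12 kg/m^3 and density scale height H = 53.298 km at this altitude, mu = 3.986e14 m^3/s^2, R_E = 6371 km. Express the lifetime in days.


a = R_E + alt = 6737.0000 km = 6.737e+06 m
da_rev = 2*pi*rho*a^2/BC = 2*pi*7.050e-12*(6.737e+06)^2/74.3 = 27.059095 m per revolution
N = H/da_rev = 53298.0000 m / 27.059095 m = 1969.6889 revolutions
P = 2*pi*sqrt(a^3/mu) = 5503.1461 s
lifetime = N*P = 1969.6889 * 5503.1461 = 1.0839486e+07 s = 125.4570 days

125.4570 days


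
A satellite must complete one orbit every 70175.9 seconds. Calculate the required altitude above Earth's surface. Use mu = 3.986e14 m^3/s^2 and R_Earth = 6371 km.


T = 70175.9 s
r = (mu*T^2/(4*pi^2))^(1/3) = (3.986e14 * 70175.9^2 / (4*pi^2))^(1/3)
r = 3.677205e+07 m = 36772.0504 km
alt = r - R_E = 36772.0504 - 6371 = 30401.0504 km

30401.0504 km


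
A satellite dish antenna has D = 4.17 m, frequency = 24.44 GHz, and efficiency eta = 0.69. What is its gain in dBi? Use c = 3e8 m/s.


lambda = c/f = 3e8 / 2.444e+10 = 0.01227496 m
G = eta*(pi*D/lambda)^2 = 0.69*(pi*4.17/0.01227496)^2
G = 785924.5223 (linear)
G = 10*log10(785924.5223) = 58.9538 dBi

58.9538 dBi


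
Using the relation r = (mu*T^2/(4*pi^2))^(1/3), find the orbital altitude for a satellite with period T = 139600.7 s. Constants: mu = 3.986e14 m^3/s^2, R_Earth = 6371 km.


T = 139600.7 s
r = (mu*T^2/(4*pi^2))^(1/3) = (3.986e14 * 139600.7^2 / (4*pi^2))^(1/3)
r = 5.8163551e+07 m = 58163.5514 km
alt = r - R_E = 58163.5514 - 6371 = 51792.5514 km

51792.5514 km


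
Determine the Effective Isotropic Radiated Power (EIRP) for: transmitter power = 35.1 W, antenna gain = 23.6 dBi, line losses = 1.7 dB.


Pt = 35.1 W = 15.4531 dBW
EIRP = Pt_dBW + Gt - losses = 15.4531 + 23.6 - 1.7 = 37.3531 dBW

37.3531 dBW


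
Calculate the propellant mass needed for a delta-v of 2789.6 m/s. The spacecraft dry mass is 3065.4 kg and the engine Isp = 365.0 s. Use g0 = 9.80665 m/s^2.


ve = Isp * g0 = 365.0 * 9.80665 = 3579.427250 m/s
mass ratio = exp(dv/ve) = exp(2789.6/3579.427250) = 2.18003855
m_prop = m_dry * (mr - 1) = 3065.4 * (2.18003855 - 1)
m_prop = 3617.2902 kg

3617.2902 kg


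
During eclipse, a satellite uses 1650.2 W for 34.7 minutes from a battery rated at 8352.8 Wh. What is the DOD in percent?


E_used = P * t / 60 = 1650.2 * 34.7 / 60 = 954.3657 Wh
DOD = E_used / E_total * 100 = 954.3657 / 8352.8 * 100
DOD = 11.4257 %

11.4257 %


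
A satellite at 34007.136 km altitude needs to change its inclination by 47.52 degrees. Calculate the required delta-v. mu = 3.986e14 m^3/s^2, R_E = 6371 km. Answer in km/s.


r = 40378.1360 km = 4.0378136e+07 m
V = sqrt(mu/r) = 3141.9228 m/s
di = 47.52 deg = 0.8293805 rad
dV = 2*V*sin(di/2) = 2*3141.9228*sin(0.4146902)
dV = 2531.8019 m/s = 2.5318 km/s

2.5318 km/s


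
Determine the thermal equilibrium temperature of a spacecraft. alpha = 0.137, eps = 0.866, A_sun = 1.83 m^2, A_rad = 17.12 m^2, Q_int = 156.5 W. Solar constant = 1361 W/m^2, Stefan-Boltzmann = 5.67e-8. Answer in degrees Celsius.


Numerator = alpha*S*A_sun + Q_int = 0.137*1361*1.83 + 156.5 = 497.7163 W
Denominator = eps*sigma*A_rad = 0.866*5.67e-8*17.12 = 8.4062966e-07 W/K^4
T^4 = 5.920756e+08 K^4
T = 155.9891 K = -117.1609 C

-117.1609 degrees Celsius


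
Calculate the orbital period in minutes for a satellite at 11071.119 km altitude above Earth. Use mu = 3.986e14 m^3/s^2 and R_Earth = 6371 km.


r = 17442.1190 km = 1.7442119e+07 m
T = 2*pi*sqrt(r^3/mu) = 2*pi*sqrt(5.3063725e+21 / 3.986e14)
T = 22925.0393 s = 382.0840 min

382.0840 minutes


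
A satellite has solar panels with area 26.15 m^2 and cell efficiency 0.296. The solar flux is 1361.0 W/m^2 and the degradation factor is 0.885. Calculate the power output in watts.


P = area * eta * S * degradation
P = 26.15 * 0.296 * 1361.0 * 0.885
P = 9323.1957 W

9323.1957 W


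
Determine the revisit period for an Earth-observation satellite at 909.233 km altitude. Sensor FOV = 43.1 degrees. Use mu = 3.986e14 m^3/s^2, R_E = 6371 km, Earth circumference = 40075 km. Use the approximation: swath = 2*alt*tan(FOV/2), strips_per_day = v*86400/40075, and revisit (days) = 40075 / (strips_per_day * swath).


swath = 2*909.233*tan(0.3761185) = 718.1466 km
v = sqrt(mu/r) = 7399.3915 m/s = 7.3994 km/s
strips/day = v*86400/40075 = 7.3994*86400/40075 = 15.9528
coverage/day = strips * swath = 15.9528 * 718.1466 = 11456.4303 km
revisit = 40075 / 11456.4303 = 3.4980 days

3.4980 days


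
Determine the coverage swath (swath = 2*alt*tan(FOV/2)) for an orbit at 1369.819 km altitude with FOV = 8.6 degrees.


FOV = 8.6 deg = 0.1500983 rad
swath = 2 * alt * tan(FOV/2) = 2 * 1369.819 * tan(0.07504916)
swath = 2 * 1369.819 * 0.07519038
swath = 205.9944 km

205.9944 km


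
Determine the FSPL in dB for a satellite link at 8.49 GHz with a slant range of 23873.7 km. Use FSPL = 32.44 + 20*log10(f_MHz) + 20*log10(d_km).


f = 8.49 GHz = 8490.0000 MHz
d = 23873.7 km
FSPL = 32.44 + 20*log10(8490.0000) + 20*log10(23873.7)
FSPL = 32.44 + 78.5782 + 87.5584
FSPL = 198.5765 dB

198.5765 dB


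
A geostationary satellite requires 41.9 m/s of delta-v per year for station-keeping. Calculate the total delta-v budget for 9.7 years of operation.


dV = rate * years = 41.9 * 9.7
dV = 406.4300 m/s

406.4300 m/s


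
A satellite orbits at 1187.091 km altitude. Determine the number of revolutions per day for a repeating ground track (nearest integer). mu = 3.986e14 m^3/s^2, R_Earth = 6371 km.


r = 7.558091e+06 m
T = 2*pi*sqrt(r^3/mu) = 6539.2719 s = 108.9879 min
revs/day = 1440 / 108.9879 = 13.2125
Rounded: 13 revolutions per day

13 revolutions per day


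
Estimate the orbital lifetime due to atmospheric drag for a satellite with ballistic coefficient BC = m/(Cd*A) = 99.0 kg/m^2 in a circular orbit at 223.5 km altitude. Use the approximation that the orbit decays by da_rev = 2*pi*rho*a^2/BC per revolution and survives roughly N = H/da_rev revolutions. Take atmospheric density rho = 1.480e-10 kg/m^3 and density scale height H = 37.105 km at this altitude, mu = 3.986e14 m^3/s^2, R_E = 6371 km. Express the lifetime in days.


a = R_E + alt = 6594.5000 km = 6.5945e+06 m
da_rev = 2*pi*rho*a^2/BC = 2*pi*1.480e-10*(6.5945e+06)^2/99.0 = 408.479376 m per revolution
N = H/da_rev = 37105.0000 m / 408.479376 m = 90.8369 revolutions
P = 2*pi*sqrt(a^3/mu) = 5329.4701 s
lifetime = N*P = 90.8369 * 5329.4701 = 484112.5392 s = 5.6032 days

5.6032 days


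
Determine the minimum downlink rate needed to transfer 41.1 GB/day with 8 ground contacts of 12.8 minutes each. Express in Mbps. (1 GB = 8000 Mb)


total contact time = 8 * 12.8 * 60 = 6144.0000 s
data = 41.1 GB = 328800.0000 Mb
rate = 328800.0000 / 6144.0000 = 53.5156 Mbps

53.5156 Mbps


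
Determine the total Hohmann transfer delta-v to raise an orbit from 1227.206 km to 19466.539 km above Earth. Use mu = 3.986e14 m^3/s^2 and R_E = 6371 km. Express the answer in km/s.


r1 = 7598.2060 km = 7.598206e+06 m
r2 = 25837.5390 km = 2.5837539e+07 m
dv1 = sqrt(mu/r1)*(sqrt(2*r2/(r1+r2)) - 1) = 1761.3528 m/s
dv2 = sqrt(mu/r2)*(1 - sqrt(2*r1/(r1+r2))) = 1279.8033 m/s
total dv = |dv1| + |dv2| = 1761.3528 + 1279.8033 = 3041.1561 m/s = 3.0412 km/s

3.0412 km/s


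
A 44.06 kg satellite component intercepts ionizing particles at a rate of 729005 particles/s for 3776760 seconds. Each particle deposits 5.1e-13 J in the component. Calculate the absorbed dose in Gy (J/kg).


Total energy deposited = rate * time * E_per
  = 729005 * 3776760 * 5.1e-13 = 1.4042 J
Dose = E_total / mass = 1.4042 / 44.06
Dose = 0.03186952 Gy

0.0319 Gy


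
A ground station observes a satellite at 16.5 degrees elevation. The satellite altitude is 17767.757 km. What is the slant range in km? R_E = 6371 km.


h = 17767.757 km, el = 16.5 deg
d = -R_E*sin(el) + sqrt((R_E*sin(el))^2 + 2*R_E*h + h^2)
d = -6371.0000*sin(0.2879793) + sqrt((6371.0000*0.2840153)^2 + 2*6371.0000*17767.757 + 17767.757^2)
d = 21543.5702 km

21543.5702 km


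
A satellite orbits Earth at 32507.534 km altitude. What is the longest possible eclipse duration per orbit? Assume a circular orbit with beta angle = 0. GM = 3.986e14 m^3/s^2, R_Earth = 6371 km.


r = 38878.5340 km
T = 1271.5247 min
Eclipse fraction = arcsin(R_E/r)/pi = arcsin(6371.0000/38878.5340)/pi
= arcsin(0.1638693)/pi = 0.05239755
Eclipse duration = 0.05239755 * 1271.5247 = 66.6248 min

66.6248 minutes


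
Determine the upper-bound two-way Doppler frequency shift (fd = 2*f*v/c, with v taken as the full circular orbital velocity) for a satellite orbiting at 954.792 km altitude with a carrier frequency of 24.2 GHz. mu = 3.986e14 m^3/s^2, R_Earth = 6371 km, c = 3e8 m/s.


r = 7.325792e+06 m
v = sqrt(mu/r) = 7376.3473 m/s (worst-case radial velocity)
f = 24.2 GHz = 2.42e+10 Hz
fd = 2*f*v/c = 2*2.42e+10*7376.3473/3.0e+08
fd = 1.1900507e+06 Hz

1.1901e+06 Hz


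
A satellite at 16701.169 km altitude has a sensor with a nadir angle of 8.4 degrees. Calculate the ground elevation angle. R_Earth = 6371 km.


r = R_E + alt = 23072.1690 km
Law of sines in the satellite / Earth-center / ground-point triangle:
  sin(nadir)/R_E = sin(90 + el)/r  =>  cos(el) = (r/R_E)*sin(nadir)
cos(el) = (23072.1690 / 6371.0000) * sin(8.4 deg) = 0.5290303
el = arccos(0.5290303) = 58.0600 deg
(Earth-central angle = 90 - nadir - el = 23.5400 deg)

58.0600 degrees


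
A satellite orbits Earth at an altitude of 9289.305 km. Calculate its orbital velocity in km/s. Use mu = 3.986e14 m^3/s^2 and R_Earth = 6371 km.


r = R_E + alt = 6371.0 + 9289.305 = 15660.3050 km = 1.5660305e+07 m
v = sqrt(mu/r) = sqrt(3.986e14 / 1.5660305e+07) = 5045.0856 m/s = 5.0451 km/s

5.0451 km/s


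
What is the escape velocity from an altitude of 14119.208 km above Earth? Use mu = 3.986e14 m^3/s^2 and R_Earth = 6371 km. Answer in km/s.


r = 6371.0 + 14119.208 = 20490.2080 km = 2.0490208e+07 m
v_esc = sqrt(2*mu/r) = sqrt(2*3.986e14 / 2.0490208e+07)
v_esc = 6237.4986 m/s = 6.2375 km/s

6.2375 km/s


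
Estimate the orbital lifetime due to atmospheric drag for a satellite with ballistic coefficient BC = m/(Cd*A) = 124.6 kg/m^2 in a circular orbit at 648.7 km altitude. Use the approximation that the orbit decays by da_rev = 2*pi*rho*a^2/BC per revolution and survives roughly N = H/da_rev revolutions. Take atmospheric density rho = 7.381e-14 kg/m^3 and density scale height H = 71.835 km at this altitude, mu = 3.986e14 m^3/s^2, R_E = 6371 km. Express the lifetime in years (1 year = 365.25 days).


a = R_E + alt = 7019.7000 km = 7.0197e+06 m
da_rev = 2*pi*rho*a^2/BC = 2*pi*7.381e-14*(7.0197e+06)^2/124.6 = 0.183406252 m per revolution
N = H/da_rev = 71835.0000 m / 0.183406252 m = 391671.4903 revolutions
P = 2*pi*sqrt(a^3/mu) = 5853.1419 s
lifetime = N*P = 391671.4903 * 5853.1419 = 2.2925088e+09 s = 26533.6666 days
years = 26533.6666 / 365.25 = 72.6452 years

72.6452 years


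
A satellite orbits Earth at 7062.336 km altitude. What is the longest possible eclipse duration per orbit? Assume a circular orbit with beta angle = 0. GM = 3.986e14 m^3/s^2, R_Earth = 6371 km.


r = 13433.3360 km
T = 258.2473 min
Eclipse fraction = arcsin(R_E/r)/pi = arcsin(6371.0000/13433.3360)/pi
= arcsin(0.4742679)/pi = 0.1572872
Eclipse duration = 0.1572872 * 258.2473 = 40.6190 min

40.6190 minutes


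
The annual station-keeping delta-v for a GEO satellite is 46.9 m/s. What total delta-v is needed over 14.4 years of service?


dV = rate * years = 46.9 * 14.4
dV = 675.3600 m/s

675.3600 m/s


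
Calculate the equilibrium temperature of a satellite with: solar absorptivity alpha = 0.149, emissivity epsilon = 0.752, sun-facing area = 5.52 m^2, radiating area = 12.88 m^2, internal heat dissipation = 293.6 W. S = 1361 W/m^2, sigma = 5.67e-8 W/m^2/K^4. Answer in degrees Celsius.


Numerator = alpha*S*A_sun + Q_int = 0.149*1361*5.52 + 293.6 = 1412.9953 W
Denominator = eps*sigma*A_rad = 0.752*5.67e-8*12.88 = 5.4918259e-07 W/K^4
T^4 = 2.5729062e+09 K^4
T = 225.2195 K = -47.9305 C

-47.9305 degrees Celsius


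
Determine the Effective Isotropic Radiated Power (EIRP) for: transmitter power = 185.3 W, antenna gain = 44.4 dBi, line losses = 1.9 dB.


Pt = 185.3 W = 22.6788 dBW
EIRP = Pt_dBW + Gt - losses = 22.6788 + 44.4 - 1.9 = 65.1788 dBW

65.1788 dBW


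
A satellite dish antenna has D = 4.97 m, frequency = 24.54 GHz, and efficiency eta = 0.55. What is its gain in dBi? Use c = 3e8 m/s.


lambda = c/f = 3e8 / 2.454e+10 = 0.01222494 m
G = eta*(pi*D/lambda)^2 = 0.55*(pi*4.97/0.01222494)^2
G = 897184.6192 (linear)
G = 10*log10(897184.6192) = 59.5288 dBi

59.5288 dBi


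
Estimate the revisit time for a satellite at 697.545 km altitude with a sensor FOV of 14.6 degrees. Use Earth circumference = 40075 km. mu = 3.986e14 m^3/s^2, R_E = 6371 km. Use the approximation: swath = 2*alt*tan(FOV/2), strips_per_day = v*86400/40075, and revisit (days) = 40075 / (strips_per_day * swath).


swath = 2*697.545*tan(0.127409) = 178.7152 km
v = sqrt(mu/r) = 7509.3723 m/s = 7.5094 km/s
strips/day = v*86400/40075 = 7.5094*86400/40075 = 16.1899
coverage/day = strips * swath = 16.1899 * 178.7152 = 2893.3783 km
revisit = 40075 / 2893.3783 = 13.8506 days

13.8506 days


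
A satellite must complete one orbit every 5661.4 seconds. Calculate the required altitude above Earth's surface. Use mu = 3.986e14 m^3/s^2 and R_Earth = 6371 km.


T = 5661.4 s
r = (mu*T^2/(4*pi^2))^(1/3) = (3.986e14 * 5661.4^2 / (4*pi^2))^(1/3)
r = 6.865546e+06 m = 6865.5460 km
alt = r - R_E = 6865.5460 - 6371 = 494.5460 km

494.5460 km


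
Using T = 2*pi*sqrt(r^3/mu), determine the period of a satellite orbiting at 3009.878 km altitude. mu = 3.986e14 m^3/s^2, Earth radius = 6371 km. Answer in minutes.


r = 9380.8780 km = 9.380878e+06 m
T = 2*pi*sqrt(r^3/mu) = 2*pi*sqrt(8.2552544e+20 / 3.986e14)
T = 9042.2488 s = 150.7041 min

150.7041 minutes


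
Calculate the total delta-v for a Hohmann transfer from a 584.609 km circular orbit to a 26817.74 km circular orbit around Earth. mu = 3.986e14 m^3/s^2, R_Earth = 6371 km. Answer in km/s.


r1 = 6955.6090 km = 6.955609e+06 m
r2 = 33188.7400 km = 3.318874e+07 m
dv1 = sqrt(mu/r1)*(sqrt(2*r2/(r1+r2)) - 1) = 2164.0865 m/s
dv2 = sqrt(mu/r2)*(1 - sqrt(2*r1/(r1+r2))) = 1425.4955 m/s
total dv = |dv1| + |dv2| = 2164.0865 + 1425.4955 = 3589.5820 m/s = 3.5896 km/s

3.5896 km/s


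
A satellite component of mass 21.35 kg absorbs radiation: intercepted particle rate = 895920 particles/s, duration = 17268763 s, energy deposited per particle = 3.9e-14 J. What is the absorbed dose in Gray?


Total energy deposited = rate * time * E_per
  = 895920 * 17268763 * 3.9e-14 = 0.6033858 J
Dose = E_total / mass = 0.6033858 / 21.35
Dose = 0.02826163 Gy

0.0283 Gy


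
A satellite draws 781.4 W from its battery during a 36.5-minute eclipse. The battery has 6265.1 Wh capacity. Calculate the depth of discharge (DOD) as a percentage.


E_used = P * t / 60 = 781.4 * 36.5 / 60 = 475.3517 Wh
DOD = E_used / E_total * 100 = 475.3517 / 6265.1 * 100
DOD = 7.5873 %

7.5873 %


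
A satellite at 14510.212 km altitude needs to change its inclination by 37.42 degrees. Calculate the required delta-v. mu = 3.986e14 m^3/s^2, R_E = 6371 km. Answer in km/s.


r = 20881.2120 km = 2.0881212e+07 m
V = sqrt(mu/r) = 4369.0880 m/s
di = 37.42 deg = 0.6531022 rad
dV = 2*V*sin(di/2) = 2*4369.0880*sin(0.3265511)
dV = 2803.0173 m/s = 2.8030 km/s

2.8030 km/s


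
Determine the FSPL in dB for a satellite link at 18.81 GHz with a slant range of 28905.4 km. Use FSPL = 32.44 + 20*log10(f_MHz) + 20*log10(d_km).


f = 18.81 GHz = 18810.0000 MHz
d = 28905.4 km
FSPL = 32.44 + 20*log10(18810.0000) + 20*log10(28905.4)
FSPL = 32.44 + 85.4878 + 89.2196
FSPL = 207.1474 dB

207.1474 dB


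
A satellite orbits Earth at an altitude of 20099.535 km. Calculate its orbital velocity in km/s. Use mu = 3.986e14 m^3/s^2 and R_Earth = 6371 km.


r = R_E + alt = 6371.0 + 20099.535 = 26470.5350 km = 2.6470535e+07 m
v = sqrt(mu/r) = sqrt(3.986e14 / 2.6470535e+07) = 3880.4964 m/s = 3.8805 km/s

3.8805 km/s


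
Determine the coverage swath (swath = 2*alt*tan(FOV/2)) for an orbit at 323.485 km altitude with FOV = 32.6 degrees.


FOV = 32.6 deg = 0.5689773 rad
swath = 2 * alt * tan(FOV/2) = 2 * 323.485 * tan(0.2844887)
swath = 2 * 323.485 * 0.2924205
swath = 189.1873 km

189.1873 km


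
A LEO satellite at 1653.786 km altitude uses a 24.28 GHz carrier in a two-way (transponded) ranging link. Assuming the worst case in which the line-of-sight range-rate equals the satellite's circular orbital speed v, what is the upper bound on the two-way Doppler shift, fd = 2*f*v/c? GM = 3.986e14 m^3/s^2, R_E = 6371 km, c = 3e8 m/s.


r = 8.024786e+06 m
v = sqrt(mu/r) = 7047.7732 m/s (worst-case radial velocity)
f = 24.28 GHz = 2.428e+10 Hz
fd = 2*f*v/c = 2*2.428e+10*7047.7732/3.0e+08
fd = 1.1407995e+06 Hz

1.1408e+06 Hz


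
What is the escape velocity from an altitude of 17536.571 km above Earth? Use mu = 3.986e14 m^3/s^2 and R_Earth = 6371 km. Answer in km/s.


r = 6371.0 + 17536.571 = 23907.5710 km = 2.3907571e+07 m
v_esc = sqrt(2*mu/r) = sqrt(2*3.986e14 / 2.3907571e+07)
v_esc = 5774.5204 m/s = 5.7745 km/s

5.7745 km/s


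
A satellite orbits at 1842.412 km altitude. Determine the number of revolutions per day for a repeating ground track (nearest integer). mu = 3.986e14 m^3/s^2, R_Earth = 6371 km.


r = 8.213412e+06 m
T = 2*pi*sqrt(r^3/mu) = 7407.9260 s = 123.4654 min
revs/day = 1440 / 123.4654 = 11.6632
Rounded: 12 revolutions per day

12 revolutions per day


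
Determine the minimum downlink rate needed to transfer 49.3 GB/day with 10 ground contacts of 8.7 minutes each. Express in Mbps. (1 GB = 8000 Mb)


total contact time = 10 * 8.7 * 60 = 5220.0000 s
data = 49.3 GB = 394400.0000 Mb
rate = 394400.0000 / 5220.0000 = 75.5556 Mbps

75.5556 Mbps


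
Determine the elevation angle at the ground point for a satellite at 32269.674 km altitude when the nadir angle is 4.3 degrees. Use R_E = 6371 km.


r = R_E + alt = 38640.6740 km
Law of sines in the satellite / Earth-center / ground-point triangle:
  sin(nadir)/R_E = sin(90 + el)/r  =>  cos(el) = (r/R_E)*sin(nadir)
cos(el) = (38640.6740 / 6371.0000) * sin(4.3 deg) = 0.4547526
el = arccos(0.4547526) = 62.9510 deg
(Earth-central angle = 90 - nadir - el = 22.7490 deg)

62.9510 degrees


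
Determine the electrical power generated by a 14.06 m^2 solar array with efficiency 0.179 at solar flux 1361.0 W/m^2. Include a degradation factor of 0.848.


P = area * eta * S * degradation
P = 14.06 * 0.179 * 1361.0 * 0.848
P = 2904.6401 W

2904.6401 W


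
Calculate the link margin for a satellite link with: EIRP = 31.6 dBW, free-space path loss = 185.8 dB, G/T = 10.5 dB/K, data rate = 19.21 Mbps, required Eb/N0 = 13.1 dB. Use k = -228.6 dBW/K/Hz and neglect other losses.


C/N0 = EIRP - FSPL + G/T - k = 31.6 - 185.8 + 10.5 - (-228.6)
C/N0 = 84.9000 dB-Hz
R_b = 19.21 Mbps = 1.921e+07 bps -> 10*log10(R_b) = 72.8353 dB-Hz
Eb/N0 = C/N0 - 10*log10(R_b) = 84.9000 - 72.8353 = 12.0647 dB
Margin = Eb/N0 - Eb/N0_req = 12.0647 - 13.1 = -1.0353 dB (negative margin: link does not close)

-1.0353 dB


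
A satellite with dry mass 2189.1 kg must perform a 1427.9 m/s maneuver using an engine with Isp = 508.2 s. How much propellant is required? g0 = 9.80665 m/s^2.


ve = Isp * g0 = 508.2 * 9.80665 = 4983.739530 m/s
mass ratio = exp(dv/ve) = exp(1427.9/4983.739530) = 1.33177383
m_prop = m_dry * (mr - 1) = 2189.1 * (1.33177383 - 1)
m_prop = 726.2861 kg

726.2861 kg


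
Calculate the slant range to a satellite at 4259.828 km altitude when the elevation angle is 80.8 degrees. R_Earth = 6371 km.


h = 4259.828 km, el = 80.8 deg
d = -R_E*sin(el) + sqrt((R_E*sin(el))^2 + 2*R_E*h + h^2)
d = -6371.0000*sin(1.4102) + sqrt((6371.0000*0.9871363)^2 + 2*6371.0000*4259.828 + 4259.828^2)
d = 4292.8711 km

4292.8711 km


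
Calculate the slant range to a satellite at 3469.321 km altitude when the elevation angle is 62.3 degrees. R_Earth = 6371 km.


h = 3469.321 km, el = 62.3 deg
d = -R_E*sin(el) + sqrt((R_E*sin(el))^2 + 2*R_E*h + h^2)
d = -6371.0000*sin(1.0873) + sqrt((6371.0000*0.8853936)^2 + 2*6371.0000*3469.321 + 3469.321^2)
d = 3743.2599 km

3743.2599 km


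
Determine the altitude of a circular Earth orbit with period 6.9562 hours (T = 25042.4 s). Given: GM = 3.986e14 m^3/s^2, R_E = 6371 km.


T = 25042.4 s
r = (mu*T^2/(4*pi^2))^(1/3) = (3.986e14 * 25042.4^2 / (4*pi^2))^(1/3)
r = 1.8500203e+07 m = 18500.2026 km
alt = r - R_E = 18500.2026 - 6371 = 12129.2026 km

12129.2026 km


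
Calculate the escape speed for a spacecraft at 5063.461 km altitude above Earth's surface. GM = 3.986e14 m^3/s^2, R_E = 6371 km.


r = 6371.0 + 5063.461 = 11434.4610 km = 1.1434461e+07 m
v_esc = sqrt(2*mu/r) = sqrt(2*3.986e14 / 1.1434461e+07)
v_esc = 8349.7947 m/s = 8.3498 km/s

8.3498 km/s


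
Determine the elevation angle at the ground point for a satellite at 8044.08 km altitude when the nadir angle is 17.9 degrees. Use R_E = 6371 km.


r = R_E + alt = 14415.0800 km
Law of sines in the satellite / Earth-center / ground-point triangle:
  sin(nadir)/R_E = sin(90 + el)/r  =>  cos(el) = (r/R_E)*sin(nadir)
cos(el) = (14415.0800 / 6371.0000) * sin(17.9 deg) = 0.6954278
el = arccos(0.6954278) = 45.9387 deg
(Earth-central angle = 90 - nadir - el = 26.1613 deg)

45.9387 degrees


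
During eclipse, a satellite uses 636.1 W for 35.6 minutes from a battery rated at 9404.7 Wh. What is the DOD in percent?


E_used = P * t / 60 = 636.1 * 35.6 / 60 = 377.4193 Wh
DOD = E_used / E_total * 100 = 377.4193 / 9404.7 * 100
DOD = 4.0131 %

4.0131 %


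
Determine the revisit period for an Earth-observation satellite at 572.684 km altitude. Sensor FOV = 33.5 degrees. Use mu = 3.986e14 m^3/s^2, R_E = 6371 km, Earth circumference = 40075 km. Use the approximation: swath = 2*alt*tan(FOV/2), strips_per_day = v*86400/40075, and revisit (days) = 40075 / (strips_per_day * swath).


swath = 2*572.684*tan(0.2923426) = 344.7166 km
v = sqrt(mu/r) = 7576.5880 m/s = 7.5766 km/s
strips/day = v*86400/40075 = 7.5766*86400/40075 = 16.3348
coverage/day = strips * swath = 16.3348 * 344.7166 = 5630.8782 km
revisit = 40075 / 5630.8782 = 7.1170 days

7.1170 days


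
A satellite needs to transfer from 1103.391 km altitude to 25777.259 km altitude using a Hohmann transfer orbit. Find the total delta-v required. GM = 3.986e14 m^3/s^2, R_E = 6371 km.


r1 = 7474.3910 km = 7.474391e+06 m
r2 = 32148.2590 km = 3.2148259e+07 m
dv1 = sqrt(mu/r1)*(sqrt(2*r2/(r1+r2)) - 1) = 1999.9106 m/s
dv2 = sqrt(mu/r2)*(1 - sqrt(2*r1/(r1+r2))) = 1358.3703 m/s
total dv = |dv1| + |dv2| = 1999.9106 + 1358.3703 = 3358.2809 m/s = 3.3583 km/s

3.3583 km/s


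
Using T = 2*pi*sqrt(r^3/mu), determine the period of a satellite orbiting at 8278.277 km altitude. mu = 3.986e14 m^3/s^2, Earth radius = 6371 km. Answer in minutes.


r = 14649.2770 km = 1.4649277e+07 m
T = 2*pi*sqrt(r^3/mu) = 2*pi*sqrt(3.1437541e+21 / 3.986e14)
T = 17645.5625 s = 294.0927 min

294.0927 minutes


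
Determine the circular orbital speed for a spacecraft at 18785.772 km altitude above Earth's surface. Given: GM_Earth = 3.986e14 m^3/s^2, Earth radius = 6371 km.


r = R_E + alt = 6371.0 + 18785.772 = 25156.7720 km = 2.5156772e+07 m
v = sqrt(mu/r) = sqrt(3.986e14 / 2.5156772e+07) = 3980.5326 m/s = 3.9805 km/s

3.9805 km/s


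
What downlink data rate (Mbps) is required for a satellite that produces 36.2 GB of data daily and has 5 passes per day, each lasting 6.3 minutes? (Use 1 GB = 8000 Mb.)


total contact time = 5 * 6.3 * 60 = 1890.0000 s
data = 36.2 GB = 289600.0000 Mb
rate = 289600.0000 / 1890.0000 = 153.2275 Mbps

153.2275 Mbps


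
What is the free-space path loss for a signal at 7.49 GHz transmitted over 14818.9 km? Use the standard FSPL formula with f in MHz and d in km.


f = 7.49 GHz = 7490.0000 MHz
d = 14818.9 km
FSPL = 32.44 + 20*log10(7490.0000) + 20*log10(14818.9)
FSPL = 32.44 + 77.4896 + 83.4163
FSPL = 193.3460 dB

193.3460 dB


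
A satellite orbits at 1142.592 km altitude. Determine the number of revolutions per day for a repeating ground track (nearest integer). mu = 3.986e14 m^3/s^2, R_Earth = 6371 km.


r = 7.513592e+06 m
T = 2*pi*sqrt(r^3/mu) = 6481.6061 s = 108.0268 min
revs/day = 1440 / 108.0268 = 13.3300
Rounded: 13 revolutions per day

13 revolutions per day


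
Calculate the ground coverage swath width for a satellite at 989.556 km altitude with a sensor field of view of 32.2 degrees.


FOV = 32.2 deg = 0.561996 rad
swath = 2 * alt * tan(FOV/2) = 2 * 989.556 * tan(0.280998)
swath = 2 * 989.556 * 0.2886352
swath = 571.2413 km

571.2413 km


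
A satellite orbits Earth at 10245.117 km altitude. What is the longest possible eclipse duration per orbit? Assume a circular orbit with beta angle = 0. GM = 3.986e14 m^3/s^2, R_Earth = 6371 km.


r = 16616.1170 km
T = 355.2665 min
Eclipse fraction = arcsin(R_E/r)/pi = arcsin(6371.0000/16616.1170)/pi
= arcsin(0.3834229)/pi = 0.1252548
Eclipse duration = 0.1252548 * 355.2665 = 44.4988 min

44.4988 minutes


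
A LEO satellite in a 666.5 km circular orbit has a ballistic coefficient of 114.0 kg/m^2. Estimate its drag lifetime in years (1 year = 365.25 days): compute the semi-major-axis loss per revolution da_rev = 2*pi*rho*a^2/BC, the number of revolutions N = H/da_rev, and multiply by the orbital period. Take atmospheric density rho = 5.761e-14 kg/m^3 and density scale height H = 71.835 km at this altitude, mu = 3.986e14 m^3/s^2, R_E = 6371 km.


a = R_E + alt = 7037.5000 km = 7.0375e+06 m
da_rev = 2*pi*rho*a^2/BC = 2*pi*5.761e-14*(7.0375e+06)^2/114.0 = 0.157256899 m per revolution
N = H/da_rev = 71835.0000 m / 0.157256899 m = 456800.3081 revolutions
P = 2*pi*sqrt(a^3/mu) = 5875.4189 s
lifetime = N*P = 456800.3081 * 5875.4189 = 2.6838931e+09 s = 31063.5781 days
years = 31063.5781 / 365.25 = 85.0474 years

85.0474 years


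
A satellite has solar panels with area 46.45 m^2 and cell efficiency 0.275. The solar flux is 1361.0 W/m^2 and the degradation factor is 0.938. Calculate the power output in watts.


P = area * eta * S * degradation
P = 46.45 * 0.275 * 1361.0 * 0.938
P = 16307.1992 W

16307.1992 W


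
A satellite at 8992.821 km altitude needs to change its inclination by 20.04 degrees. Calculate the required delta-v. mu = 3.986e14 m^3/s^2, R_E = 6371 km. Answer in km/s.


r = 15363.8210 km = 1.5363821e+07 m
V = sqrt(mu/r) = 5093.5319 m/s
di = 20.04 deg = 0.349764 rad
dV = 2*V*sin(di/2) = 2*5093.5319*sin(0.174882)
dV = 1772.4669 m/s = 1.7725 km/s

1.7725 km/s


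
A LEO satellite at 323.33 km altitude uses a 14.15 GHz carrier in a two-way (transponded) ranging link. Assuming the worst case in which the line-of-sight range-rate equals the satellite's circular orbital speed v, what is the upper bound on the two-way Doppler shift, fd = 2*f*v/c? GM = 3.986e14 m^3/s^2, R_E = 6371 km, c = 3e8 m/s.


r = 6.69433e+06 m
v = sqrt(mu/r) = 7716.4063 m/s (worst-case radial velocity)
f = 14.15 GHz = 1.415e+10 Hz
fd = 2*f*v/c = 2*1.415e+10*7716.4063/3.0e+08
fd = 727914.3303 Hz

727914.3303 Hz


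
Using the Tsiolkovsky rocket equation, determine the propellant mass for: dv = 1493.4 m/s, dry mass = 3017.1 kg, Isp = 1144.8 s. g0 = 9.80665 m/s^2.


ve = Isp * g0 = 1144.8 * 9.80665 = 11226.652920 m/s
mass ratio = exp(dv/ve) = exp(1493.4/11226.652920) = 1.14227596
m_prop = m_dry * (mr - 1) = 3017.1 * (1.14227596 - 1)
m_prop = 429.2608 kg

429.2608 kg


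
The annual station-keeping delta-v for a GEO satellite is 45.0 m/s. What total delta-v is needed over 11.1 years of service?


dV = rate * years = 45.0 * 11.1
dV = 499.5000 m/s

499.5000 m/s


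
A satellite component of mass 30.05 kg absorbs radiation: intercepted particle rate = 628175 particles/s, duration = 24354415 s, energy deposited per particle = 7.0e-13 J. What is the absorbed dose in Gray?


Total energy deposited = rate * time * E_per
  = 628175 * 24354415 * 7.0e-13 = 10.7092 J
Dose = E_total / mass = 10.7092 / 30.05
Dose = 0.3563788 Gy

0.3564 Gy


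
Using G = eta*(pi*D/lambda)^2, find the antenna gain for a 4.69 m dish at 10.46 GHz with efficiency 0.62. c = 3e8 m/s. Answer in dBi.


lambda = c/f = 3e8 / 1.046e+10 = 0.02868069 m
G = eta*(pi*D/lambda)^2 = 0.62*(pi*4.69/0.02868069)^2
G = 163628.1348 (linear)
G = 10*log10(163628.1348) = 52.1386 dBi

52.1386 dBi


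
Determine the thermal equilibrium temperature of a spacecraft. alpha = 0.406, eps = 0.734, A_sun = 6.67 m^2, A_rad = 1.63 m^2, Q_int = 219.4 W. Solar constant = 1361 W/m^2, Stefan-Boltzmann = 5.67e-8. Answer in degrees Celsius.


Numerator = alpha*S*A_sun + Q_int = 0.406*1361*6.67 + 219.4 = 3905.0152 W
Denominator = eps*sigma*A_rad = 0.734*5.67e-8*1.63 = 6.7837014e-08 W/K^4
T^4 = 5.7564668e+10 K^4
T = 489.8228 K = 216.6728 C

216.6728 degrees Celsius


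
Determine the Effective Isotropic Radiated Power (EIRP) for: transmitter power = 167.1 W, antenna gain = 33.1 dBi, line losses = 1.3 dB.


Pt = 167.1 W = 22.2298 dBW
EIRP = Pt_dBW + Gt - losses = 22.2298 + 33.1 - 1.3 = 54.0298 dBW

54.0298 dBW


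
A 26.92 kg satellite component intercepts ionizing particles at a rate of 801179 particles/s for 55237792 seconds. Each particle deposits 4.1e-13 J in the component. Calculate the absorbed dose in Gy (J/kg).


Total energy deposited = rate * time * E_per
  = 801179 * 55237792 * 4.1e-13 = 18.1447 J
Dose = E_total / mass = 18.1447 / 26.92
Dose = 0.6740229 Gy

0.6740 Gy
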